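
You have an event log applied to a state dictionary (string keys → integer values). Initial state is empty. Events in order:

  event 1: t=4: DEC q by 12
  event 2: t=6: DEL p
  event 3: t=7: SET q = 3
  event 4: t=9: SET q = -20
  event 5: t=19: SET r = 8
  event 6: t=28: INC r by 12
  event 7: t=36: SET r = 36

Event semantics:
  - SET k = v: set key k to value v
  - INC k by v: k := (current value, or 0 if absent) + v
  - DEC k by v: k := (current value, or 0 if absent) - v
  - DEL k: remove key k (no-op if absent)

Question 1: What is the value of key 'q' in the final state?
Track key 'q' through all 7 events:
  event 1 (t=4: DEC q by 12): q (absent) -> -12
  event 2 (t=6: DEL p): q unchanged
  event 3 (t=7: SET q = 3): q -12 -> 3
  event 4 (t=9: SET q = -20): q 3 -> -20
  event 5 (t=19: SET r = 8): q unchanged
  event 6 (t=28: INC r by 12): q unchanged
  event 7 (t=36: SET r = 36): q unchanged
Final: q = -20

Answer: -20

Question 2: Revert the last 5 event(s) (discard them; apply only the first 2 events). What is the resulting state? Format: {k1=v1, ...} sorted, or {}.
Keep first 2 events (discard last 5):
  after event 1 (t=4: DEC q by 12): {q=-12}
  after event 2 (t=6: DEL p): {q=-12}

Answer: {q=-12}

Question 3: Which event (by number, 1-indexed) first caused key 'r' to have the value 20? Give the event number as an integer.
Looking for first event where r becomes 20:
  event 5: r = 8
  event 6: r 8 -> 20  <-- first match

Answer: 6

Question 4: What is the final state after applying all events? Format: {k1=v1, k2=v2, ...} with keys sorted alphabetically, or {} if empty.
Answer: {q=-20, r=36}

Derivation:
  after event 1 (t=4: DEC q by 12): {q=-12}
  after event 2 (t=6: DEL p): {q=-12}
  after event 3 (t=7: SET q = 3): {q=3}
  after event 4 (t=9: SET q = -20): {q=-20}
  after event 5 (t=19: SET r = 8): {q=-20, r=8}
  after event 6 (t=28: INC r by 12): {q=-20, r=20}
  after event 7 (t=36: SET r = 36): {q=-20, r=36}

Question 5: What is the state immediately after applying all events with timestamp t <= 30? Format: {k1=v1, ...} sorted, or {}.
Answer: {q=-20, r=20}

Derivation:
Apply events with t <= 30 (6 events):
  after event 1 (t=4: DEC q by 12): {q=-12}
  after event 2 (t=6: DEL p): {q=-12}
  after event 3 (t=7: SET q = 3): {q=3}
  after event 4 (t=9: SET q = -20): {q=-20}
  after event 5 (t=19: SET r = 8): {q=-20, r=8}
  after event 6 (t=28: INC r by 12): {q=-20, r=20}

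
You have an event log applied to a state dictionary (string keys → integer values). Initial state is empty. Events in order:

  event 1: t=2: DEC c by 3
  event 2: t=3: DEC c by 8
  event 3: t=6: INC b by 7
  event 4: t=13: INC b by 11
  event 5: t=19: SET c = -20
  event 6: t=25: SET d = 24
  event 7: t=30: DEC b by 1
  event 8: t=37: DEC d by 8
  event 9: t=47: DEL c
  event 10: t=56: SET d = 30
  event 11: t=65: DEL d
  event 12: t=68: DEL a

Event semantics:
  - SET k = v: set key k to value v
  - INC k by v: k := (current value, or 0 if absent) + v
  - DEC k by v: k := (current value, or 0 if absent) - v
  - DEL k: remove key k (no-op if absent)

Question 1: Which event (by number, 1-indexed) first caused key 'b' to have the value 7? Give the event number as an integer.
Answer: 3

Derivation:
Looking for first event where b becomes 7:
  event 3: b (absent) -> 7  <-- first match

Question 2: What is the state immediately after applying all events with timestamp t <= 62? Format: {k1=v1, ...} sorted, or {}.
Apply events with t <= 62 (10 events):
  after event 1 (t=2: DEC c by 3): {c=-3}
  after event 2 (t=3: DEC c by 8): {c=-11}
  after event 3 (t=6: INC b by 7): {b=7, c=-11}
  after event 4 (t=13: INC b by 11): {b=18, c=-11}
  after event 5 (t=19: SET c = -20): {b=18, c=-20}
  after event 6 (t=25: SET d = 24): {b=18, c=-20, d=24}
  after event 7 (t=30: DEC b by 1): {b=17, c=-20, d=24}
  after event 8 (t=37: DEC d by 8): {b=17, c=-20, d=16}
  after event 9 (t=47: DEL c): {b=17, d=16}
  after event 10 (t=56: SET d = 30): {b=17, d=30}

Answer: {b=17, d=30}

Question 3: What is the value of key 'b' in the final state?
Answer: 17

Derivation:
Track key 'b' through all 12 events:
  event 1 (t=2: DEC c by 3): b unchanged
  event 2 (t=3: DEC c by 8): b unchanged
  event 3 (t=6: INC b by 7): b (absent) -> 7
  event 4 (t=13: INC b by 11): b 7 -> 18
  event 5 (t=19: SET c = -20): b unchanged
  event 6 (t=25: SET d = 24): b unchanged
  event 7 (t=30: DEC b by 1): b 18 -> 17
  event 8 (t=37: DEC d by 8): b unchanged
  event 9 (t=47: DEL c): b unchanged
  event 10 (t=56: SET d = 30): b unchanged
  event 11 (t=65: DEL d): b unchanged
  event 12 (t=68: DEL a): b unchanged
Final: b = 17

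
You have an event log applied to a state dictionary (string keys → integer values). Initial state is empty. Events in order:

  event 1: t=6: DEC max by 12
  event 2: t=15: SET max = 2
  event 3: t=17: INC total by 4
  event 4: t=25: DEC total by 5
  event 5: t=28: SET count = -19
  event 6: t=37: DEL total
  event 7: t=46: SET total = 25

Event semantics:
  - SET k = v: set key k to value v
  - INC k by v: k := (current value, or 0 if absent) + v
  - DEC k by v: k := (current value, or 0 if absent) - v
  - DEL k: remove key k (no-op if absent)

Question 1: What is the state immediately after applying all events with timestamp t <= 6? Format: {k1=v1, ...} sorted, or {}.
Answer: {max=-12}

Derivation:
Apply events with t <= 6 (1 events):
  after event 1 (t=6: DEC max by 12): {max=-12}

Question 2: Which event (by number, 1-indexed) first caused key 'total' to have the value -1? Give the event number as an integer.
Answer: 4

Derivation:
Looking for first event where total becomes -1:
  event 3: total = 4
  event 4: total 4 -> -1  <-- first match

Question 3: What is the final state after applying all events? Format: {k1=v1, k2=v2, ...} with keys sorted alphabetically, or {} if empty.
  after event 1 (t=6: DEC max by 12): {max=-12}
  after event 2 (t=15: SET max = 2): {max=2}
  after event 3 (t=17: INC total by 4): {max=2, total=4}
  after event 4 (t=25: DEC total by 5): {max=2, total=-1}
  after event 5 (t=28: SET count = -19): {count=-19, max=2, total=-1}
  after event 6 (t=37: DEL total): {count=-19, max=2}
  after event 7 (t=46: SET total = 25): {count=-19, max=2, total=25}

Answer: {count=-19, max=2, total=25}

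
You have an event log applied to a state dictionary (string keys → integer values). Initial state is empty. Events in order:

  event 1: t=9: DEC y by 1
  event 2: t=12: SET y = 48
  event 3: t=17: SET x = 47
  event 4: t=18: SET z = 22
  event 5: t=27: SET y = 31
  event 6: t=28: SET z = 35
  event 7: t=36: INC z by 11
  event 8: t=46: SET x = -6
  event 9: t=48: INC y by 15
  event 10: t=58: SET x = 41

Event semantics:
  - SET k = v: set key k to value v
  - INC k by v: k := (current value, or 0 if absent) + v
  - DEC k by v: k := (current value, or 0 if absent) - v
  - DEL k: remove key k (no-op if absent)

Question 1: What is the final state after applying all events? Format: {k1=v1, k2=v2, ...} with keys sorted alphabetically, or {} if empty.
  after event 1 (t=9: DEC y by 1): {y=-1}
  after event 2 (t=12: SET y = 48): {y=48}
  after event 3 (t=17: SET x = 47): {x=47, y=48}
  after event 4 (t=18: SET z = 22): {x=47, y=48, z=22}
  after event 5 (t=27: SET y = 31): {x=47, y=31, z=22}
  after event 6 (t=28: SET z = 35): {x=47, y=31, z=35}
  after event 7 (t=36: INC z by 11): {x=47, y=31, z=46}
  after event 8 (t=46: SET x = -6): {x=-6, y=31, z=46}
  after event 9 (t=48: INC y by 15): {x=-6, y=46, z=46}
  after event 10 (t=58: SET x = 41): {x=41, y=46, z=46}

Answer: {x=41, y=46, z=46}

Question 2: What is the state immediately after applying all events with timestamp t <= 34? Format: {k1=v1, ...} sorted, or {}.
Answer: {x=47, y=31, z=35}

Derivation:
Apply events with t <= 34 (6 events):
  after event 1 (t=9: DEC y by 1): {y=-1}
  after event 2 (t=12: SET y = 48): {y=48}
  after event 3 (t=17: SET x = 47): {x=47, y=48}
  after event 4 (t=18: SET z = 22): {x=47, y=48, z=22}
  after event 5 (t=27: SET y = 31): {x=47, y=31, z=22}
  after event 6 (t=28: SET z = 35): {x=47, y=31, z=35}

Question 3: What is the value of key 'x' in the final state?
Answer: 41

Derivation:
Track key 'x' through all 10 events:
  event 1 (t=9: DEC y by 1): x unchanged
  event 2 (t=12: SET y = 48): x unchanged
  event 3 (t=17: SET x = 47): x (absent) -> 47
  event 4 (t=18: SET z = 22): x unchanged
  event 5 (t=27: SET y = 31): x unchanged
  event 6 (t=28: SET z = 35): x unchanged
  event 7 (t=36: INC z by 11): x unchanged
  event 8 (t=46: SET x = -6): x 47 -> -6
  event 9 (t=48: INC y by 15): x unchanged
  event 10 (t=58: SET x = 41): x -6 -> 41
Final: x = 41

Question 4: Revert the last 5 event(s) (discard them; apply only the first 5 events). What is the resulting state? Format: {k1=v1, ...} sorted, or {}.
Answer: {x=47, y=31, z=22}

Derivation:
Keep first 5 events (discard last 5):
  after event 1 (t=9: DEC y by 1): {y=-1}
  after event 2 (t=12: SET y = 48): {y=48}
  after event 3 (t=17: SET x = 47): {x=47, y=48}
  after event 4 (t=18: SET z = 22): {x=47, y=48, z=22}
  after event 5 (t=27: SET y = 31): {x=47, y=31, z=22}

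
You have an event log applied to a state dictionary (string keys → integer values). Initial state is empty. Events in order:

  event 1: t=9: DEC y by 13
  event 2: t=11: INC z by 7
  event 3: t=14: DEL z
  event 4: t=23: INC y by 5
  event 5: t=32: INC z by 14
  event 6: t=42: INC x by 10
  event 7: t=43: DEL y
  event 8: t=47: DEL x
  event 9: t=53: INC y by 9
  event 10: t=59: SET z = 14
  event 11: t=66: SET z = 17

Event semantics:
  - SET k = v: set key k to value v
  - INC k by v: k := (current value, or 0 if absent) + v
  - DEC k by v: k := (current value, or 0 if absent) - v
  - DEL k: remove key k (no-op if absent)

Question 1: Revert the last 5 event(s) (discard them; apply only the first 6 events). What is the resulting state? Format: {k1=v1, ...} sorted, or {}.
Answer: {x=10, y=-8, z=14}

Derivation:
Keep first 6 events (discard last 5):
  after event 1 (t=9: DEC y by 13): {y=-13}
  after event 2 (t=11: INC z by 7): {y=-13, z=7}
  after event 3 (t=14: DEL z): {y=-13}
  after event 4 (t=23: INC y by 5): {y=-8}
  after event 5 (t=32: INC z by 14): {y=-8, z=14}
  after event 6 (t=42: INC x by 10): {x=10, y=-8, z=14}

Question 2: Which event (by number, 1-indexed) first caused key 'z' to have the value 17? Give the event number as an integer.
Looking for first event where z becomes 17:
  event 2: z = 7
  event 3: z = (absent)
  event 5: z = 14
  event 6: z = 14
  event 7: z = 14
  event 8: z = 14
  event 9: z = 14
  event 10: z = 14
  event 11: z 14 -> 17  <-- first match

Answer: 11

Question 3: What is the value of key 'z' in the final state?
Track key 'z' through all 11 events:
  event 1 (t=9: DEC y by 13): z unchanged
  event 2 (t=11: INC z by 7): z (absent) -> 7
  event 3 (t=14: DEL z): z 7 -> (absent)
  event 4 (t=23: INC y by 5): z unchanged
  event 5 (t=32: INC z by 14): z (absent) -> 14
  event 6 (t=42: INC x by 10): z unchanged
  event 7 (t=43: DEL y): z unchanged
  event 8 (t=47: DEL x): z unchanged
  event 9 (t=53: INC y by 9): z unchanged
  event 10 (t=59: SET z = 14): z 14 -> 14
  event 11 (t=66: SET z = 17): z 14 -> 17
Final: z = 17

Answer: 17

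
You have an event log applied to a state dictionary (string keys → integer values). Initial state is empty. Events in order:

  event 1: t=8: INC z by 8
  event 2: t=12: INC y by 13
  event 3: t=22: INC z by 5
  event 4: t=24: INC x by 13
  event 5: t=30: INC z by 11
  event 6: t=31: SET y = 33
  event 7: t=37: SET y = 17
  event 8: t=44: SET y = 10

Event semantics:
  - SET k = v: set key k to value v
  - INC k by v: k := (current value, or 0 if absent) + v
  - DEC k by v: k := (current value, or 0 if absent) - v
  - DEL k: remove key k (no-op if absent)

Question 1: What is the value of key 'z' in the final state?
Answer: 24

Derivation:
Track key 'z' through all 8 events:
  event 1 (t=8: INC z by 8): z (absent) -> 8
  event 2 (t=12: INC y by 13): z unchanged
  event 3 (t=22: INC z by 5): z 8 -> 13
  event 4 (t=24: INC x by 13): z unchanged
  event 5 (t=30: INC z by 11): z 13 -> 24
  event 6 (t=31: SET y = 33): z unchanged
  event 7 (t=37: SET y = 17): z unchanged
  event 8 (t=44: SET y = 10): z unchanged
Final: z = 24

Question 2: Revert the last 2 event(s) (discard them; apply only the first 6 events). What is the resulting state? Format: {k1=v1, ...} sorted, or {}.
Keep first 6 events (discard last 2):
  after event 1 (t=8: INC z by 8): {z=8}
  after event 2 (t=12: INC y by 13): {y=13, z=8}
  after event 3 (t=22: INC z by 5): {y=13, z=13}
  after event 4 (t=24: INC x by 13): {x=13, y=13, z=13}
  after event 5 (t=30: INC z by 11): {x=13, y=13, z=24}
  after event 6 (t=31: SET y = 33): {x=13, y=33, z=24}

Answer: {x=13, y=33, z=24}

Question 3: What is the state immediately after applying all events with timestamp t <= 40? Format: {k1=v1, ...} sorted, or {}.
Apply events with t <= 40 (7 events):
  after event 1 (t=8: INC z by 8): {z=8}
  after event 2 (t=12: INC y by 13): {y=13, z=8}
  after event 3 (t=22: INC z by 5): {y=13, z=13}
  after event 4 (t=24: INC x by 13): {x=13, y=13, z=13}
  after event 5 (t=30: INC z by 11): {x=13, y=13, z=24}
  after event 6 (t=31: SET y = 33): {x=13, y=33, z=24}
  after event 7 (t=37: SET y = 17): {x=13, y=17, z=24}

Answer: {x=13, y=17, z=24}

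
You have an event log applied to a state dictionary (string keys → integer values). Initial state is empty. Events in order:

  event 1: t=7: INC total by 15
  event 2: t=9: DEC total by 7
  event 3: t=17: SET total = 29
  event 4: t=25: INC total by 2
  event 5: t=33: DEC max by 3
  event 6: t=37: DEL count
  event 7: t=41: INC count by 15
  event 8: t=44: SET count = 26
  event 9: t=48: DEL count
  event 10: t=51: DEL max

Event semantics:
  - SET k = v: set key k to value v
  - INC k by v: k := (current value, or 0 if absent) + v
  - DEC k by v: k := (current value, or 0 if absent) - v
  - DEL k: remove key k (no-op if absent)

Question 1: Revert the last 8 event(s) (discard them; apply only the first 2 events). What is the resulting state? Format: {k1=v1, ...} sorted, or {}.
Keep first 2 events (discard last 8):
  after event 1 (t=7: INC total by 15): {total=15}
  after event 2 (t=9: DEC total by 7): {total=8}

Answer: {total=8}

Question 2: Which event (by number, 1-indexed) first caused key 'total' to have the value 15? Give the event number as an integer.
Looking for first event where total becomes 15:
  event 1: total (absent) -> 15  <-- first match

Answer: 1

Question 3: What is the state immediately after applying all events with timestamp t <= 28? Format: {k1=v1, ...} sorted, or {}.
Apply events with t <= 28 (4 events):
  after event 1 (t=7: INC total by 15): {total=15}
  after event 2 (t=9: DEC total by 7): {total=8}
  after event 3 (t=17: SET total = 29): {total=29}
  after event 4 (t=25: INC total by 2): {total=31}

Answer: {total=31}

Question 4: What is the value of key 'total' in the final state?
Track key 'total' through all 10 events:
  event 1 (t=7: INC total by 15): total (absent) -> 15
  event 2 (t=9: DEC total by 7): total 15 -> 8
  event 3 (t=17: SET total = 29): total 8 -> 29
  event 4 (t=25: INC total by 2): total 29 -> 31
  event 5 (t=33: DEC max by 3): total unchanged
  event 6 (t=37: DEL count): total unchanged
  event 7 (t=41: INC count by 15): total unchanged
  event 8 (t=44: SET count = 26): total unchanged
  event 9 (t=48: DEL count): total unchanged
  event 10 (t=51: DEL max): total unchanged
Final: total = 31

Answer: 31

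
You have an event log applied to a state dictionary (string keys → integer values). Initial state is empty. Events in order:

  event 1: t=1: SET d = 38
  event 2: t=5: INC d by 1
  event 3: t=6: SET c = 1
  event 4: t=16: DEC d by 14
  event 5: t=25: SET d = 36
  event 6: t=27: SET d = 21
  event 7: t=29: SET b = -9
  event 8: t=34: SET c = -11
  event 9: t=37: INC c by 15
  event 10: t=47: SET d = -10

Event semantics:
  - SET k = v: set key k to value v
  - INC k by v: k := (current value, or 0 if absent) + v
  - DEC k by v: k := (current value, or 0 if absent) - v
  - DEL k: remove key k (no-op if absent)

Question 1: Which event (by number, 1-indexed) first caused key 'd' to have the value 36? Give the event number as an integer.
Looking for first event where d becomes 36:
  event 1: d = 38
  event 2: d = 39
  event 3: d = 39
  event 4: d = 25
  event 5: d 25 -> 36  <-- first match

Answer: 5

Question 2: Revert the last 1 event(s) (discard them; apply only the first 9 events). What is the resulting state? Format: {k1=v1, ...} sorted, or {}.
Keep first 9 events (discard last 1):
  after event 1 (t=1: SET d = 38): {d=38}
  after event 2 (t=5: INC d by 1): {d=39}
  after event 3 (t=6: SET c = 1): {c=1, d=39}
  after event 4 (t=16: DEC d by 14): {c=1, d=25}
  after event 5 (t=25: SET d = 36): {c=1, d=36}
  after event 6 (t=27: SET d = 21): {c=1, d=21}
  after event 7 (t=29: SET b = -9): {b=-9, c=1, d=21}
  after event 8 (t=34: SET c = -11): {b=-9, c=-11, d=21}
  after event 9 (t=37: INC c by 15): {b=-9, c=4, d=21}

Answer: {b=-9, c=4, d=21}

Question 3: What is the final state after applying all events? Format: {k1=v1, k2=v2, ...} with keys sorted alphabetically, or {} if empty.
Answer: {b=-9, c=4, d=-10}

Derivation:
  after event 1 (t=1: SET d = 38): {d=38}
  after event 2 (t=5: INC d by 1): {d=39}
  after event 3 (t=6: SET c = 1): {c=1, d=39}
  after event 4 (t=16: DEC d by 14): {c=1, d=25}
  after event 5 (t=25: SET d = 36): {c=1, d=36}
  after event 6 (t=27: SET d = 21): {c=1, d=21}
  after event 7 (t=29: SET b = -9): {b=-9, c=1, d=21}
  after event 8 (t=34: SET c = -11): {b=-9, c=-11, d=21}
  after event 9 (t=37: INC c by 15): {b=-9, c=4, d=21}
  after event 10 (t=47: SET d = -10): {b=-9, c=4, d=-10}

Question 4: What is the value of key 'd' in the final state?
Answer: -10

Derivation:
Track key 'd' through all 10 events:
  event 1 (t=1: SET d = 38): d (absent) -> 38
  event 2 (t=5: INC d by 1): d 38 -> 39
  event 3 (t=6: SET c = 1): d unchanged
  event 4 (t=16: DEC d by 14): d 39 -> 25
  event 5 (t=25: SET d = 36): d 25 -> 36
  event 6 (t=27: SET d = 21): d 36 -> 21
  event 7 (t=29: SET b = -9): d unchanged
  event 8 (t=34: SET c = -11): d unchanged
  event 9 (t=37: INC c by 15): d unchanged
  event 10 (t=47: SET d = -10): d 21 -> -10
Final: d = -10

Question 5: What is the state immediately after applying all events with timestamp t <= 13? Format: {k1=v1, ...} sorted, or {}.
Answer: {c=1, d=39}

Derivation:
Apply events with t <= 13 (3 events):
  after event 1 (t=1: SET d = 38): {d=38}
  after event 2 (t=5: INC d by 1): {d=39}
  after event 3 (t=6: SET c = 1): {c=1, d=39}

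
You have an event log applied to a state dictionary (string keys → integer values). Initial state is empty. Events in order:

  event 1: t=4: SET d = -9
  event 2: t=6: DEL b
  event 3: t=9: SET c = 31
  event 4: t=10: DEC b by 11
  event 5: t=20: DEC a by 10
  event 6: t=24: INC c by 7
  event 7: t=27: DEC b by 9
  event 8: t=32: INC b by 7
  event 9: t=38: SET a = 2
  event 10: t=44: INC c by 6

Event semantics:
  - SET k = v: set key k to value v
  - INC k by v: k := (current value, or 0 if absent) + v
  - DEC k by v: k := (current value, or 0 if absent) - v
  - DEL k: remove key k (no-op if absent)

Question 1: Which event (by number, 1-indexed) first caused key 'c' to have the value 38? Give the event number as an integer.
Answer: 6

Derivation:
Looking for first event where c becomes 38:
  event 3: c = 31
  event 4: c = 31
  event 5: c = 31
  event 6: c 31 -> 38  <-- first match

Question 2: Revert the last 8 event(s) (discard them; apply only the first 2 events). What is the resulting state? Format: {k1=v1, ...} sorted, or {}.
Keep first 2 events (discard last 8):
  after event 1 (t=4: SET d = -9): {d=-9}
  after event 2 (t=6: DEL b): {d=-9}

Answer: {d=-9}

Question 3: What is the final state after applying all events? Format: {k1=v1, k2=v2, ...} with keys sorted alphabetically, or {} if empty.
  after event 1 (t=4: SET d = -9): {d=-9}
  after event 2 (t=6: DEL b): {d=-9}
  after event 3 (t=9: SET c = 31): {c=31, d=-9}
  after event 4 (t=10: DEC b by 11): {b=-11, c=31, d=-9}
  after event 5 (t=20: DEC a by 10): {a=-10, b=-11, c=31, d=-9}
  after event 6 (t=24: INC c by 7): {a=-10, b=-11, c=38, d=-9}
  after event 7 (t=27: DEC b by 9): {a=-10, b=-20, c=38, d=-9}
  after event 8 (t=32: INC b by 7): {a=-10, b=-13, c=38, d=-9}
  after event 9 (t=38: SET a = 2): {a=2, b=-13, c=38, d=-9}
  after event 10 (t=44: INC c by 6): {a=2, b=-13, c=44, d=-9}

Answer: {a=2, b=-13, c=44, d=-9}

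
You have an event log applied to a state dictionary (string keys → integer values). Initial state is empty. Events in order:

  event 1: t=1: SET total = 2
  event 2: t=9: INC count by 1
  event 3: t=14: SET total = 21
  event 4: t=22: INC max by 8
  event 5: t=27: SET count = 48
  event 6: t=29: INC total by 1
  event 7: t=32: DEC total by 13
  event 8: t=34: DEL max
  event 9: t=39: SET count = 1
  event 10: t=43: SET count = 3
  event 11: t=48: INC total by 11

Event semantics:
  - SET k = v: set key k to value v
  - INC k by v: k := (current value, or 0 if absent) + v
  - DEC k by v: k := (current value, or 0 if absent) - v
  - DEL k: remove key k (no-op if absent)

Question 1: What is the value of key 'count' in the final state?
Track key 'count' through all 11 events:
  event 1 (t=1: SET total = 2): count unchanged
  event 2 (t=9: INC count by 1): count (absent) -> 1
  event 3 (t=14: SET total = 21): count unchanged
  event 4 (t=22: INC max by 8): count unchanged
  event 5 (t=27: SET count = 48): count 1 -> 48
  event 6 (t=29: INC total by 1): count unchanged
  event 7 (t=32: DEC total by 13): count unchanged
  event 8 (t=34: DEL max): count unchanged
  event 9 (t=39: SET count = 1): count 48 -> 1
  event 10 (t=43: SET count = 3): count 1 -> 3
  event 11 (t=48: INC total by 11): count unchanged
Final: count = 3

Answer: 3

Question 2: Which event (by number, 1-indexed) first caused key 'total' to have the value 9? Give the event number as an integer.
Answer: 7

Derivation:
Looking for first event where total becomes 9:
  event 1: total = 2
  event 2: total = 2
  event 3: total = 21
  event 4: total = 21
  event 5: total = 21
  event 6: total = 22
  event 7: total 22 -> 9  <-- first match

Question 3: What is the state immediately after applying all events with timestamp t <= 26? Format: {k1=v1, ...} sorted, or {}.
Apply events with t <= 26 (4 events):
  after event 1 (t=1: SET total = 2): {total=2}
  after event 2 (t=9: INC count by 1): {count=1, total=2}
  after event 3 (t=14: SET total = 21): {count=1, total=21}
  after event 4 (t=22: INC max by 8): {count=1, max=8, total=21}

Answer: {count=1, max=8, total=21}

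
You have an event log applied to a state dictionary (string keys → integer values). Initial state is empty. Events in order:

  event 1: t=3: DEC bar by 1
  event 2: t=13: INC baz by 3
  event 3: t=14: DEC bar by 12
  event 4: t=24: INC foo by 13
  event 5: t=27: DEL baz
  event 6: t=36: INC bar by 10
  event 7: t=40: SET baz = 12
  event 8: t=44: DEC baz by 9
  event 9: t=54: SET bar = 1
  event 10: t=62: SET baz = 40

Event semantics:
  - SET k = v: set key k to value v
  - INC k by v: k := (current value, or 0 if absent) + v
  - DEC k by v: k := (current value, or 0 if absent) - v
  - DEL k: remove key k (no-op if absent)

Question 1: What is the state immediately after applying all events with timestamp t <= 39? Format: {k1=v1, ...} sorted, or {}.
Apply events with t <= 39 (6 events):
  after event 1 (t=3: DEC bar by 1): {bar=-1}
  after event 2 (t=13: INC baz by 3): {bar=-1, baz=3}
  after event 3 (t=14: DEC bar by 12): {bar=-13, baz=3}
  after event 4 (t=24: INC foo by 13): {bar=-13, baz=3, foo=13}
  after event 5 (t=27: DEL baz): {bar=-13, foo=13}
  after event 6 (t=36: INC bar by 10): {bar=-3, foo=13}

Answer: {bar=-3, foo=13}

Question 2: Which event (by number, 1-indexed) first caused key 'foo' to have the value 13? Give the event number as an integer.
Looking for first event where foo becomes 13:
  event 4: foo (absent) -> 13  <-- first match

Answer: 4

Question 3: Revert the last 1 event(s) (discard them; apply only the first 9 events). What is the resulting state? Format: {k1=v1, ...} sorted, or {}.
Answer: {bar=1, baz=3, foo=13}

Derivation:
Keep first 9 events (discard last 1):
  after event 1 (t=3: DEC bar by 1): {bar=-1}
  after event 2 (t=13: INC baz by 3): {bar=-1, baz=3}
  after event 3 (t=14: DEC bar by 12): {bar=-13, baz=3}
  after event 4 (t=24: INC foo by 13): {bar=-13, baz=3, foo=13}
  after event 5 (t=27: DEL baz): {bar=-13, foo=13}
  after event 6 (t=36: INC bar by 10): {bar=-3, foo=13}
  after event 7 (t=40: SET baz = 12): {bar=-3, baz=12, foo=13}
  after event 8 (t=44: DEC baz by 9): {bar=-3, baz=3, foo=13}
  after event 9 (t=54: SET bar = 1): {bar=1, baz=3, foo=13}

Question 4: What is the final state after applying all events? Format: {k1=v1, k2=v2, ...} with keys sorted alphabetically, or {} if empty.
  after event 1 (t=3: DEC bar by 1): {bar=-1}
  after event 2 (t=13: INC baz by 3): {bar=-1, baz=3}
  after event 3 (t=14: DEC bar by 12): {bar=-13, baz=3}
  after event 4 (t=24: INC foo by 13): {bar=-13, baz=3, foo=13}
  after event 5 (t=27: DEL baz): {bar=-13, foo=13}
  after event 6 (t=36: INC bar by 10): {bar=-3, foo=13}
  after event 7 (t=40: SET baz = 12): {bar=-3, baz=12, foo=13}
  after event 8 (t=44: DEC baz by 9): {bar=-3, baz=3, foo=13}
  after event 9 (t=54: SET bar = 1): {bar=1, baz=3, foo=13}
  after event 10 (t=62: SET baz = 40): {bar=1, baz=40, foo=13}

Answer: {bar=1, baz=40, foo=13}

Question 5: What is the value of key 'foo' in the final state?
Answer: 13

Derivation:
Track key 'foo' through all 10 events:
  event 1 (t=3: DEC bar by 1): foo unchanged
  event 2 (t=13: INC baz by 3): foo unchanged
  event 3 (t=14: DEC bar by 12): foo unchanged
  event 4 (t=24: INC foo by 13): foo (absent) -> 13
  event 5 (t=27: DEL baz): foo unchanged
  event 6 (t=36: INC bar by 10): foo unchanged
  event 7 (t=40: SET baz = 12): foo unchanged
  event 8 (t=44: DEC baz by 9): foo unchanged
  event 9 (t=54: SET bar = 1): foo unchanged
  event 10 (t=62: SET baz = 40): foo unchanged
Final: foo = 13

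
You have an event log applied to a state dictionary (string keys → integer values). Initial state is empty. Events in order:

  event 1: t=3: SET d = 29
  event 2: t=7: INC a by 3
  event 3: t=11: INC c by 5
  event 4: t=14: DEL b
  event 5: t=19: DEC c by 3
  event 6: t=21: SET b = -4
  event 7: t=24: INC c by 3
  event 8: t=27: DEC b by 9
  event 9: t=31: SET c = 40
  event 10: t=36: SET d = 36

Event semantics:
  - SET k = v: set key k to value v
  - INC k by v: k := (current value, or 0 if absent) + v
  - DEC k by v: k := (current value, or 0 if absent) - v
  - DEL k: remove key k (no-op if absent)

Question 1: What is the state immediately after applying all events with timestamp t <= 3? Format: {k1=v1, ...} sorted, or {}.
Answer: {d=29}

Derivation:
Apply events with t <= 3 (1 events):
  after event 1 (t=3: SET d = 29): {d=29}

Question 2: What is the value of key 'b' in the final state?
Track key 'b' through all 10 events:
  event 1 (t=3: SET d = 29): b unchanged
  event 2 (t=7: INC a by 3): b unchanged
  event 3 (t=11: INC c by 5): b unchanged
  event 4 (t=14: DEL b): b (absent) -> (absent)
  event 5 (t=19: DEC c by 3): b unchanged
  event 6 (t=21: SET b = -4): b (absent) -> -4
  event 7 (t=24: INC c by 3): b unchanged
  event 8 (t=27: DEC b by 9): b -4 -> -13
  event 9 (t=31: SET c = 40): b unchanged
  event 10 (t=36: SET d = 36): b unchanged
Final: b = -13

Answer: -13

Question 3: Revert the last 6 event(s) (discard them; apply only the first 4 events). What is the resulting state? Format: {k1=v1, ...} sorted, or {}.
Keep first 4 events (discard last 6):
  after event 1 (t=3: SET d = 29): {d=29}
  after event 2 (t=7: INC a by 3): {a=3, d=29}
  after event 3 (t=11: INC c by 5): {a=3, c=5, d=29}
  after event 4 (t=14: DEL b): {a=3, c=5, d=29}

Answer: {a=3, c=5, d=29}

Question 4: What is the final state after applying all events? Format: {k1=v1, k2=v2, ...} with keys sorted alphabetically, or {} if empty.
  after event 1 (t=3: SET d = 29): {d=29}
  after event 2 (t=7: INC a by 3): {a=3, d=29}
  after event 3 (t=11: INC c by 5): {a=3, c=5, d=29}
  after event 4 (t=14: DEL b): {a=3, c=5, d=29}
  after event 5 (t=19: DEC c by 3): {a=3, c=2, d=29}
  after event 6 (t=21: SET b = -4): {a=3, b=-4, c=2, d=29}
  after event 7 (t=24: INC c by 3): {a=3, b=-4, c=5, d=29}
  after event 8 (t=27: DEC b by 9): {a=3, b=-13, c=5, d=29}
  after event 9 (t=31: SET c = 40): {a=3, b=-13, c=40, d=29}
  after event 10 (t=36: SET d = 36): {a=3, b=-13, c=40, d=36}

Answer: {a=3, b=-13, c=40, d=36}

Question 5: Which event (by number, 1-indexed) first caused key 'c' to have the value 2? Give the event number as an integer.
Answer: 5

Derivation:
Looking for first event where c becomes 2:
  event 3: c = 5
  event 4: c = 5
  event 5: c 5 -> 2  <-- first match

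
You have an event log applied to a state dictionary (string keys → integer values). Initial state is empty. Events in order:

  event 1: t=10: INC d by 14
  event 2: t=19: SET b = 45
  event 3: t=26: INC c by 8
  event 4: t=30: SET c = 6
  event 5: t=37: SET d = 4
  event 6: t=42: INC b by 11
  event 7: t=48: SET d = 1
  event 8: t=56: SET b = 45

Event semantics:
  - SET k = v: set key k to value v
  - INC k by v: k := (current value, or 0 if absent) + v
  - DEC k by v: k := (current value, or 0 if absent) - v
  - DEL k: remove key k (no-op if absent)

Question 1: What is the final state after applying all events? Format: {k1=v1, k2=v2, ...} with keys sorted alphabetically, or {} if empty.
Answer: {b=45, c=6, d=1}

Derivation:
  after event 1 (t=10: INC d by 14): {d=14}
  after event 2 (t=19: SET b = 45): {b=45, d=14}
  after event 3 (t=26: INC c by 8): {b=45, c=8, d=14}
  after event 4 (t=30: SET c = 6): {b=45, c=6, d=14}
  after event 5 (t=37: SET d = 4): {b=45, c=6, d=4}
  after event 6 (t=42: INC b by 11): {b=56, c=6, d=4}
  after event 7 (t=48: SET d = 1): {b=56, c=6, d=1}
  after event 8 (t=56: SET b = 45): {b=45, c=6, d=1}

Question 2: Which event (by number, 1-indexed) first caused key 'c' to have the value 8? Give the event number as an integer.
Answer: 3

Derivation:
Looking for first event where c becomes 8:
  event 3: c (absent) -> 8  <-- first match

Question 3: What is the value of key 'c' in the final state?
Answer: 6

Derivation:
Track key 'c' through all 8 events:
  event 1 (t=10: INC d by 14): c unchanged
  event 2 (t=19: SET b = 45): c unchanged
  event 3 (t=26: INC c by 8): c (absent) -> 8
  event 4 (t=30: SET c = 6): c 8 -> 6
  event 5 (t=37: SET d = 4): c unchanged
  event 6 (t=42: INC b by 11): c unchanged
  event 7 (t=48: SET d = 1): c unchanged
  event 8 (t=56: SET b = 45): c unchanged
Final: c = 6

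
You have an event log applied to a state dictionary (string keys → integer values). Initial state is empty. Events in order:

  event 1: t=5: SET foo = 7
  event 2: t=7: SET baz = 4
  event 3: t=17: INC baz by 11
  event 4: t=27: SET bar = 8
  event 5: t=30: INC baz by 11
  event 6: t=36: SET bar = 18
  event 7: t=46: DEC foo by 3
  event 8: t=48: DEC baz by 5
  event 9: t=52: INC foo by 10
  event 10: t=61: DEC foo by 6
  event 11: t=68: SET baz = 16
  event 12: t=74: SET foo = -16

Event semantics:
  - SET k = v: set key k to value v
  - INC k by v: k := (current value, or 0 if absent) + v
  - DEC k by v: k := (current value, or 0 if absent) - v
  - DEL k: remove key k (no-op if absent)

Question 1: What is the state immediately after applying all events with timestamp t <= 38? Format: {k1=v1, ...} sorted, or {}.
Apply events with t <= 38 (6 events):
  after event 1 (t=5: SET foo = 7): {foo=7}
  after event 2 (t=7: SET baz = 4): {baz=4, foo=7}
  after event 3 (t=17: INC baz by 11): {baz=15, foo=7}
  after event 4 (t=27: SET bar = 8): {bar=8, baz=15, foo=7}
  after event 5 (t=30: INC baz by 11): {bar=8, baz=26, foo=7}
  after event 6 (t=36: SET bar = 18): {bar=18, baz=26, foo=7}

Answer: {bar=18, baz=26, foo=7}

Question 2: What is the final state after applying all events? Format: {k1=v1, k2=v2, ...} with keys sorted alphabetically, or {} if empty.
  after event 1 (t=5: SET foo = 7): {foo=7}
  after event 2 (t=7: SET baz = 4): {baz=4, foo=7}
  after event 3 (t=17: INC baz by 11): {baz=15, foo=7}
  after event 4 (t=27: SET bar = 8): {bar=8, baz=15, foo=7}
  after event 5 (t=30: INC baz by 11): {bar=8, baz=26, foo=7}
  after event 6 (t=36: SET bar = 18): {bar=18, baz=26, foo=7}
  after event 7 (t=46: DEC foo by 3): {bar=18, baz=26, foo=4}
  after event 8 (t=48: DEC baz by 5): {bar=18, baz=21, foo=4}
  after event 9 (t=52: INC foo by 10): {bar=18, baz=21, foo=14}
  after event 10 (t=61: DEC foo by 6): {bar=18, baz=21, foo=8}
  after event 11 (t=68: SET baz = 16): {bar=18, baz=16, foo=8}
  after event 12 (t=74: SET foo = -16): {bar=18, baz=16, foo=-16}

Answer: {bar=18, baz=16, foo=-16}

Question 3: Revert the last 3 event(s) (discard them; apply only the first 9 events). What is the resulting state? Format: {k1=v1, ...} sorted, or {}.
Keep first 9 events (discard last 3):
  after event 1 (t=5: SET foo = 7): {foo=7}
  after event 2 (t=7: SET baz = 4): {baz=4, foo=7}
  after event 3 (t=17: INC baz by 11): {baz=15, foo=7}
  after event 4 (t=27: SET bar = 8): {bar=8, baz=15, foo=7}
  after event 5 (t=30: INC baz by 11): {bar=8, baz=26, foo=7}
  after event 6 (t=36: SET bar = 18): {bar=18, baz=26, foo=7}
  after event 7 (t=46: DEC foo by 3): {bar=18, baz=26, foo=4}
  after event 8 (t=48: DEC baz by 5): {bar=18, baz=21, foo=4}
  after event 9 (t=52: INC foo by 10): {bar=18, baz=21, foo=14}

Answer: {bar=18, baz=21, foo=14}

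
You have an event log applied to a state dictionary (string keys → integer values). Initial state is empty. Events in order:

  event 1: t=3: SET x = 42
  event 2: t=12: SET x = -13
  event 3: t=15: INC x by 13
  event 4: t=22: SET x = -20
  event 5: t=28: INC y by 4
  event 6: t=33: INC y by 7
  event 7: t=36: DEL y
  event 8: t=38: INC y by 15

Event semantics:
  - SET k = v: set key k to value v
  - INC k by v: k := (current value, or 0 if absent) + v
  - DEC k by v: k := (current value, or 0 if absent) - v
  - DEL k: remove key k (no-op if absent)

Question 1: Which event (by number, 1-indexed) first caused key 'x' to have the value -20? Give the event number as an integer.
Answer: 4

Derivation:
Looking for first event where x becomes -20:
  event 1: x = 42
  event 2: x = -13
  event 3: x = 0
  event 4: x 0 -> -20  <-- first match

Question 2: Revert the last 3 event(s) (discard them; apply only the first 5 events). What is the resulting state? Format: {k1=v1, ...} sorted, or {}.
Answer: {x=-20, y=4}

Derivation:
Keep first 5 events (discard last 3):
  after event 1 (t=3: SET x = 42): {x=42}
  after event 2 (t=12: SET x = -13): {x=-13}
  after event 3 (t=15: INC x by 13): {x=0}
  after event 4 (t=22: SET x = -20): {x=-20}
  after event 5 (t=28: INC y by 4): {x=-20, y=4}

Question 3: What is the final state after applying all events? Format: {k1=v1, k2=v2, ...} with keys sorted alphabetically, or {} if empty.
Answer: {x=-20, y=15}

Derivation:
  after event 1 (t=3: SET x = 42): {x=42}
  after event 2 (t=12: SET x = -13): {x=-13}
  after event 3 (t=15: INC x by 13): {x=0}
  after event 4 (t=22: SET x = -20): {x=-20}
  after event 5 (t=28: INC y by 4): {x=-20, y=4}
  after event 6 (t=33: INC y by 7): {x=-20, y=11}
  after event 7 (t=36: DEL y): {x=-20}
  after event 8 (t=38: INC y by 15): {x=-20, y=15}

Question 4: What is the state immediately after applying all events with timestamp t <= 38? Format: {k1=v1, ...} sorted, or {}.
Answer: {x=-20, y=15}

Derivation:
Apply events with t <= 38 (8 events):
  after event 1 (t=3: SET x = 42): {x=42}
  after event 2 (t=12: SET x = -13): {x=-13}
  after event 3 (t=15: INC x by 13): {x=0}
  after event 4 (t=22: SET x = -20): {x=-20}
  after event 5 (t=28: INC y by 4): {x=-20, y=4}
  after event 6 (t=33: INC y by 7): {x=-20, y=11}
  after event 7 (t=36: DEL y): {x=-20}
  after event 8 (t=38: INC y by 15): {x=-20, y=15}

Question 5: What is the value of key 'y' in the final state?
Track key 'y' through all 8 events:
  event 1 (t=3: SET x = 42): y unchanged
  event 2 (t=12: SET x = -13): y unchanged
  event 3 (t=15: INC x by 13): y unchanged
  event 4 (t=22: SET x = -20): y unchanged
  event 5 (t=28: INC y by 4): y (absent) -> 4
  event 6 (t=33: INC y by 7): y 4 -> 11
  event 7 (t=36: DEL y): y 11 -> (absent)
  event 8 (t=38: INC y by 15): y (absent) -> 15
Final: y = 15

Answer: 15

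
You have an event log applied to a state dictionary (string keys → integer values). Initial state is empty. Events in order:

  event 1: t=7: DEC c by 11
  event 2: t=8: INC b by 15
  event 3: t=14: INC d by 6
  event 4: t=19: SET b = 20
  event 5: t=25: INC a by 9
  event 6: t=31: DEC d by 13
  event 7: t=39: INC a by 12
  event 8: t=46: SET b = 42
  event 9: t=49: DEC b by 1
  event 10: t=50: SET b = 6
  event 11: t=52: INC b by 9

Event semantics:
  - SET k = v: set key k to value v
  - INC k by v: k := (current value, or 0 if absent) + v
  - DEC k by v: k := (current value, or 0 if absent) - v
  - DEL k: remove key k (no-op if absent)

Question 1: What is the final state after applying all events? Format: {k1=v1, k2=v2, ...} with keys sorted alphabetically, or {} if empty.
  after event 1 (t=7: DEC c by 11): {c=-11}
  after event 2 (t=8: INC b by 15): {b=15, c=-11}
  after event 3 (t=14: INC d by 6): {b=15, c=-11, d=6}
  after event 4 (t=19: SET b = 20): {b=20, c=-11, d=6}
  after event 5 (t=25: INC a by 9): {a=9, b=20, c=-11, d=6}
  after event 6 (t=31: DEC d by 13): {a=9, b=20, c=-11, d=-7}
  after event 7 (t=39: INC a by 12): {a=21, b=20, c=-11, d=-7}
  after event 8 (t=46: SET b = 42): {a=21, b=42, c=-11, d=-7}
  after event 9 (t=49: DEC b by 1): {a=21, b=41, c=-11, d=-7}
  after event 10 (t=50: SET b = 6): {a=21, b=6, c=-11, d=-7}
  after event 11 (t=52: INC b by 9): {a=21, b=15, c=-11, d=-7}

Answer: {a=21, b=15, c=-11, d=-7}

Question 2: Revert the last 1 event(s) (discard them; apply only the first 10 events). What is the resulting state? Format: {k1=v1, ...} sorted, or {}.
Answer: {a=21, b=6, c=-11, d=-7}

Derivation:
Keep first 10 events (discard last 1):
  after event 1 (t=7: DEC c by 11): {c=-11}
  after event 2 (t=8: INC b by 15): {b=15, c=-11}
  after event 3 (t=14: INC d by 6): {b=15, c=-11, d=6}
  after event 4 (t=19: SET b = 20): {b=20, c=-11, d=6}
  after event 5 (t=25: INC a by 9): {a=9, b=20, c=-11, d=6}
  after event 6 (t=31: DEC d by 13): {a=9, b=20, c=-11, d=-7}
  after event 7 (t=39: INC a by 12): {a=21, b=20, c=-11, d=-7}
  after event 8 (t=46: SET b = 42): {a=21, b=42, c=-11, d=-7}
  after event 9 (t=49: DEC b by 1): {a=21, b=41, c=-11, d=-7}
  after event 10 (t=50: SET b = 6): {a=21, b=6, c=-11, d=-7}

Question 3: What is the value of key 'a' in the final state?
Answer: 21

Derivation:
Track key 'a' through all 11 events:
  event 1 (t=7: DEC c by 11): a unchanged
  event 2 (t=8: INC b by 15): a unchanged
  event 3 (t=14: INC d by 6): a unchanged
  event 4 (t=19: SET b = 20): a unchanged
  event 5 (t=25: INC a by 9): a (absent) -> 9
  event 6 (t=31: DEC d by 13): a unchanged
  event 7 (t=39: INC a by 12): a 9 -> 21
  event 8 (t=46: SET b = 42): a unchanged
  event 9 (t=49: DEC b by 1): a unchanged
  event 10 (t=50: SET b = 6): a unchanged
  event 11 (t=52: INC b by 9): a unchanged
Final: a = 21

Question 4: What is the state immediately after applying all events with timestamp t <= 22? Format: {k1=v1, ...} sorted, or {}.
Apply events with t <= 22 (4 events):
  after event 1 (t=7: DEC c by 11): {c=-11}
  after event 2 (t=8: INC b by 15): {b=15, c=-11}
  after event 3 (t=14: INC d by 6): {b=15, c=-11, d=6}
  after event 4 (t=19: SET b = 20): {b=20, c=-11, d=6}

Answer: {b=20, c=-11, d=6}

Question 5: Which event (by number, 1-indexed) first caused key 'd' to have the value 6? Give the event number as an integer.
Looking for first event where d becomes 6:
  event 3: d (absent) -> 6  <-- first match

Answer: 3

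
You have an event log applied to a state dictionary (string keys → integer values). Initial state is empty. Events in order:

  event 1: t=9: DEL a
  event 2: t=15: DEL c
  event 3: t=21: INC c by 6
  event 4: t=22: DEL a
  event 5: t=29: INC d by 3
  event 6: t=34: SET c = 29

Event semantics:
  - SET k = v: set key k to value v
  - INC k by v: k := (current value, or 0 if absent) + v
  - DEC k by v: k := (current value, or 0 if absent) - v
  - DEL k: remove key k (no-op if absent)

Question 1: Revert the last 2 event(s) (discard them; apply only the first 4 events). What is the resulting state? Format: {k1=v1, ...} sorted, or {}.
Answer: {c=6}

Derivation:
Keep first 4 events (discard last 2):
  after event 1 (t=9: DEL a): {}
  after event 2 (t=15: DEL c): {}
  after event 3 (t=21: INC c by 6): {c=6}
  after event 4 (t=22: DEL a): {c=6}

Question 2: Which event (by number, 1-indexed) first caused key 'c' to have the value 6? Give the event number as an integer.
Looking for first event where c becomes 6:
  event 3: c (absent) -> 6  <-- first match

Answer: 3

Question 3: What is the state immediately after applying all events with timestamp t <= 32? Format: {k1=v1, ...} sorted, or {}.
Answer: {c=6, d=3}

Derivation:
Apply events with t <= 32 (5 events):
  after event 1 (t=9: DEL a): {}
  after event 2 (t=15: DEL c): {}
  after event 3 (t=21: INC c by 6): {c=6}
  after event 4 (t=22: DEL a): {c=6}
  after event 5 (t=29: INC d by 3): {c=6, d=3}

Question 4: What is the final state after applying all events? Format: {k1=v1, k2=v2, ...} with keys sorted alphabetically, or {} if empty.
  after event 1 (t=9: DEL a): {}
  after event 2 (t=15: DEL c): {}
  after event 3 (t=21: INC c by 6): {c=6}
  after event 4 (t=22: DEL a): {c=6}
  after event 5 (t=29: INC d by 3): {c=6, d=3}
  after event 6 (t=34: SET c = 29): {c=29, d=3}

Answer: {c=29, d=3}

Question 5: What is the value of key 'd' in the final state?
Track key 'd' through all 6 events:
  event 1 (t=9: DEL a): d unchanged
  event 2 (t=15: DEL c): d unchanged
  event 3 (t=21: INC c by 6): d unchanged
  event 4 (t=22: DEL a): d unchanged
  event 5 (t=29: INC d by 3): d (absent) -> 3
  event 6 (t=34: SET c = 29): d unchanged
Final: d = 3

Answer: 3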